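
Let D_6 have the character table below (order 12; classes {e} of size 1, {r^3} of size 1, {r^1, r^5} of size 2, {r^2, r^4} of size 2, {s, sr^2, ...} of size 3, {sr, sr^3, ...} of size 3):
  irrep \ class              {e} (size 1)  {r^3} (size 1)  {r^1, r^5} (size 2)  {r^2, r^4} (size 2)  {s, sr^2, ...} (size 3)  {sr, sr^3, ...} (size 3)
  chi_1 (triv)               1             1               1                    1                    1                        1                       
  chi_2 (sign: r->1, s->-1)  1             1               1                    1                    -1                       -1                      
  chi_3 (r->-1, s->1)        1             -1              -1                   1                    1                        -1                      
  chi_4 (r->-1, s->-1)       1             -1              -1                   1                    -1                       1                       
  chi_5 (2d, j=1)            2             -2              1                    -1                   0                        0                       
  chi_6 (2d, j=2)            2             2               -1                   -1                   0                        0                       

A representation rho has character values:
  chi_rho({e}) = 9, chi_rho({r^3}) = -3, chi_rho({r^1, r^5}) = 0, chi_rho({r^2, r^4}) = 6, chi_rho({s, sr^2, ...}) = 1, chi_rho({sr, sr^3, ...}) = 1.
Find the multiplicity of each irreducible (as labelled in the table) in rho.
Multiplicities: chi_1: 2, chi_2: 1, chi_3: 2, chi_4: 2, chi_5: 1, chi_6: 0.

Proof sketch: Use <chi_rho, chi> = (1/|G|) sum_C |C| * chi_rho(C) * conj(chi(C)) with |G| = 12 for each irreducible chi in the table:
  <chi_rho, chi_1> = (1/12)[1*(9)*conj(1) + 1*(-3)*conj(1) + 2*(0)*conj(1) + 2*(6)*conj(1) + 3*(1)*conj(1) + 3*(1)*conj(1)]
      = (1/12)[(9) + (-3) + (0) + (12) + (3) + (3)] = 24/12 = 2
  <chi_rho, chi_2> = (1/12)[1*(9)*conj(1) + 1*(-3)*conj(1) + 2*(0)*conj(1) + 2*(6)*conj(1) + 3*(1)*conj(-1) + 3*(1)*conj(-1)]
      = (1/12)[(9) + (-3) + (0) + (12) + (-3) + (-3)] = 12/12 = 1
  <chi_rho, chi_3> = (1/12)[1*(9)*conj(1) + 1*(-3)*conj(-1) + 2*(0)*conj(-1) + 2*(6)*conj(1) + 3*(1)*conj(1) + 3*(1)*conj(-1)]
      = (1/12)[(9) + (3) + (0) + (12) + (3) + (-3)] = 24/12 = 2
  <chi_rho, chi_4> = (1/12)[1*(9)*conj(1) + 1*(-3)*conj(-1) + 2*(0)*conj(-1) + 2*(6)*conj(1) + 3*(1)*conj(-1) + 3*(1)*conj(1)]
      = (1/12)[(9) + (3) + (0) + (12) + (-3) + (3)] = 24/12 = 2
  <chi_rho, chi_5> = (1/12)[1*(9)*conj(2) + 1*(-3)*conj(-2) + 2*(0)*conj(1) + 2*(6)*conj(-1) + 3*(1)*conj(0) + 3*(1)*conj(0)]
      = (1/12)[(18) + (6) + (0) + (-12) + (0) + (0)] = 12/12 = 1
  <chi_rho, chi_6> = (1/12)[1*(9)*conj(2) + 1*(-3)*conj(2) + 2*(0)*conj(-1) + 2*(6)*conj(-1) + 3*(1)*conj(0) + 3*(1)*conj(0)]
      = (1/12)[(18) + (-6) + (0) + (-12) + (0) + (0)] = 0/12 = 0
Dimension check: dim(rho) = sum (mult * dim) = 2*1 + 1*1 + 2*1 + 2*1 + 1*2 + 0*2 = 9 = chi_rho(e) = 9.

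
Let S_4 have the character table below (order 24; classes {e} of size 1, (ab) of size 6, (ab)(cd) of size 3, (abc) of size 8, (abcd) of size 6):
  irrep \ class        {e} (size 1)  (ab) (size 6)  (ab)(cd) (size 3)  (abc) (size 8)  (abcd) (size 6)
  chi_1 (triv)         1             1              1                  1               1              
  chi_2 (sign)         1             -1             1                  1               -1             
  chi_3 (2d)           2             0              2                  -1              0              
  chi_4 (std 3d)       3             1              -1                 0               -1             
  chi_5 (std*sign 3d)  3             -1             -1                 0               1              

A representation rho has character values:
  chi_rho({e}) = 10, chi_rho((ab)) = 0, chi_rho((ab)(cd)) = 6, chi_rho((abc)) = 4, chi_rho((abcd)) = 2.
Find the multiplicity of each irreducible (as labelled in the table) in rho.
Multiplicities: chi_1: 3, chi_2: 2, chi_3: 1, chi_4: 0, chi_5: 1.

Justification: Use <chi_rho, chi> = (1/|G|) sum_C |C| * chi_rho(C) * conj(chi(C)) with |G| = 24 for each irreducible chi in the table:
  <chi_rho, chi_1> = (1/24)[1*(10)*conj(1) + 6*(0)*conj(1) + 3*(6)*conj(1) + 8*(4)*conj(1) + 6*(2)*conj(1)]
      = (1/24)[(10) + (0) + (18) + (32) + (12)] = 72/24 = 3
  <chi_rho, chi_2> = (1/24)[1*(10)*conj(1) + 6*(0)*conj(-1) + 3*(6)*conj(1) + 8*(4)*conj(1) + 6*(2)*conj(-1)]
      = (1/24)[(10) + (0) + (18) + (32) + (-12)] = 48/24 = 2
  <chi_rho, chi_3> = (1/24)[1*(10)*conj(2) + 6*(0)*conj(0) + 3*(6)*conj(2) + 8*(4)*conj(-1) + 6*(2)*conj(0)]
      = (1/24)[(20) + (0) + (36) + (-32) + (0)] = 24/24 = 1
  <chi_rho, chi_4> = (1/24)[1*(10)*conj(3) + 6*(0)*conj(1) + 3*(6)*conj(-1) + 8*(4)*conj(0) + 6*(2)*conj(-1)]
      = (1/24)[(30) + (0) + (-18) + (0) + (-12)] = 0/24 = 0
  <chi_rho, chi_5> = (1/24)[1*(10)*conj(3) + 6*(0)*conj(-1) + 3*(6)*conj(-1) + 8*(4)*conj(0) + 6*(2)*conj(1)]
      = (1/24)[(30) + (0) + (-18) + (0) + (12)] = 24/24 = 1
Dimension check: dim(rho) = sum (mult * dim) = 3*1 + 2*1 + 1*2 + 0*3 + 1*3 = 10 = chi_rho(e) = 10.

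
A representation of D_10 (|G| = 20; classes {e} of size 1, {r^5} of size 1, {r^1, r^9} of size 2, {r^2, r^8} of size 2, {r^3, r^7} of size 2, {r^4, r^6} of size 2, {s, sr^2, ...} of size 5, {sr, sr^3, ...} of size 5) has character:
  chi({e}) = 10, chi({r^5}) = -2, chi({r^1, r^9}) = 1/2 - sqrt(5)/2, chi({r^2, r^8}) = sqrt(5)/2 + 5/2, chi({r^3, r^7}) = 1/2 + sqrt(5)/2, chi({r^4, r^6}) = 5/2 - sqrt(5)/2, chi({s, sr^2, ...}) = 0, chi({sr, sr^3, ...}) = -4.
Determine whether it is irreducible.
Not irreducible (reducible): <chi, chi> = 11 > 1.

Argument: <chi, chi> = (1/|G|) sum_C |C| * |chi(C)|^2 = (1/20)[1*|10|^2 + 1*|-2|^2 + 2*|1/2 - sqrt(5)/2|^2 + 2*|sqrt(5)/2 + 5/2|^2 + 2*|1/2 + sqrt(5)/2|^2 + 2*|5/2 - sqrt(5)/2|^2 + 5*|0|^2 + 5*|-4|^2]
  = (1/20)[(100) + (4) + (3 - sqrt(5)) + (5*sqrt(5) + 15) + (sqrt(5) + 3) + (15 - 5*sqrt(5)) + (0) + (80)] = 220/20 = 11.
A character is irreducible iff <chi, chi> = 1, so this representation is reducible.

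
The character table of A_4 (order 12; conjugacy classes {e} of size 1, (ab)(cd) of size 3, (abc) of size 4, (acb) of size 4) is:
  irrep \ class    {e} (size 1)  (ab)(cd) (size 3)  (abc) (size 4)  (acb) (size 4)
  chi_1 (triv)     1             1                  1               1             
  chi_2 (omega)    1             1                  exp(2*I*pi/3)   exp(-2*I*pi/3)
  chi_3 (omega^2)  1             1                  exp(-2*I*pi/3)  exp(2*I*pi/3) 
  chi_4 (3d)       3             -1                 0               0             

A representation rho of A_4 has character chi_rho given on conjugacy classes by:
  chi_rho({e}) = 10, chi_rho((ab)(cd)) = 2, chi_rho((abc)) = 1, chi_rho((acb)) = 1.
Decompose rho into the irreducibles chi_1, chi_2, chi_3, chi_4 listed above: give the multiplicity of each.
Multiplicities: chi_1: 2, chi_2: 1, chi_3: 1, chi_4: 2.

Derivation: Use <chi_rho, chi> = (1/|G|) sum_C |C| * chi_rho(C) * conj(chi(C)) with |G| = 12 for each irreducible chi in the table:
  <chi_rho, chi_1> = (1/12)[1*(10)*conj(1) + 3*(2)*conj(1) + 4*(1)*conj(1) + 4*(1)*conj(1)]
      = (1/12)[(10) + (6) + (4) + (4)] = 24/12 = 2
  <chi_rho, chi_2> = (1/12)[1*(10)*conj(1) + 3*(2)*conj(1) + 4*(1)*conj(exp(2*I*pi/3)) + 4*(1)*conj(exp(-2*I*pi/3))]
      = (1/12)[(10) + (6) + (4 + 8*exp(-2*I*pi/3) + 4*exp(2*I*pi/3)) + (4 + 4*exp(-2*I*pi/3) + 8*exp(2*I*pi/3))] = 12/12 = 1
  <chi_rho, chi_3> = (1/12)[1*(10)*conj(1) + 3*(2)*conj(1) + 4*(1)*conj(exp(-2*I*pi/3)) + 4*(1)*conj(exp(2*I*pi/3))]
      = (1/12)[(10) + (6) + (4 + 4*exp(-2*I*pi/3) + 8*exp(2*I*pi/3)) + (4 + 8*exp(-2*I*pi/3) + 4*exp(2*I*pi/3))] = 12/12 = 1
  <chi_rho, chi_4> = (1/12)[1*(10)*conj(3) + 3*(2)*conj(-1) + 4*(1)*conj(0) + 4*(1)*conj(0)]
      = (1/12)[(30) + (-6) + (0) + (0)] = 24/12 = 2
(Exp terms are combined using exp(i*s)*conj(exp(i*t)) = exp(i*(s-t)), and sums of them are collapsed using the identity that for every m > 1 the m distinct m-th roots of unity sum to 0, e.g. 1 + exp(2*I*pi/3) + exp(-2*I*pi/3) = 0.)
Dimension check: dim(rho) = sum (mult * dim) = 2*1 + 1*1 + 1*1 + 2*3 = 10 = chi_rho(e) = 10.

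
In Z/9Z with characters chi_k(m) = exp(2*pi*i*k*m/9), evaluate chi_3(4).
chi_3(4) = zeta_9^12 = exp(2*I*pi/3)

Reasoning: chi_3(4) = zeta_9^(3*4) = zeta_9^12. Since zeta_9^9 = 1, this equals zeta_9^3 = exp(2*pi*i*3/9) = exp(2*I*pi/3).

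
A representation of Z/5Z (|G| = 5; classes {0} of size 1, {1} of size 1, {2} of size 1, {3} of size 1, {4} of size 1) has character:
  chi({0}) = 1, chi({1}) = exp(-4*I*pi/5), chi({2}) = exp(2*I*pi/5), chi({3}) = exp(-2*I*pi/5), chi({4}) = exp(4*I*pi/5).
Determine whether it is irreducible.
Irreducible: <chi, chi> = 1.

Proof sketch: <chi, chi> = (1/|G|) sum_C |C| * |chi(C)|^2 = (1/5)[1*|1|^2 + 1*|exp(-4*I*pi/5)|^2 + 1*|exp(2*I*pi/5)|^2 + 1*|exp(-2*I*pi/5)|^2 + 1*|exp(4*I*pi/5)|^2]
  = (1/5)[(1) + (1) + (1) + (1) + (1)] = 5/5 = 1.
(Exp terms are combined using exp(i*s)*conj(exp(i*t)) = exp(i*(s-t)), and sums of them are collapsed using the identity that for every m > 1 the m distinct m-th roots of unity sum to 0, e.g. 1 + exp(2*I*pi/3) + exp(-2*I*pi/3) = 0.)
A character is irreducible iff <chi, chi> = 1, so this representation is irreducible.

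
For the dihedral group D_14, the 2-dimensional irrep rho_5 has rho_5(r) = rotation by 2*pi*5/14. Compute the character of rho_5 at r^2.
chi_{rho_5}(r^2) = 2*cos(2*pi*5*2/14) = -2*cos(3*pi/7)

Solution. rho_5(r^2) is rotation by angle 2*pi*5*2/14, whose trace is 2*cos(2*pi*5*2/14) = -2*cos(3*pi/7).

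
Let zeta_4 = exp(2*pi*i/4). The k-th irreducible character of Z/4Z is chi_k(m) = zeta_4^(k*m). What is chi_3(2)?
chi_3(2) = zeta_4^6 = -1

Reasoning: chi_3(2) = zeta_4^(3*2) = zeta_4^6. Since zeta_4^4 = 1, this equals zeta_4^2 = exp(2*pi*i*2/4) = -1.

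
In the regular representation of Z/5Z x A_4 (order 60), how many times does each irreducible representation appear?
Each irreducible V_i of dimension d_i appears with multiplicity d_i, i.e. rho_reg = (direct sum over all irreducibles V_i) d_i V_i. The irreducible dimensions for Z/5Z x A_4 are 1, 1, 1, 1, 1, 1, 1, 1, 1, 1, 1, 1, 1, 1, 1, 3, 3, 3, 3, 3: 15 irreducibles of dimension 1, each with multiplicity 1; 5 irreducibles of dimension 3, each with multiplicity 3. Total dimension 15*1*1 + 5*3*3 = 60 = |G|.

Solution. General theorem: in the regular representation of a finite group G, each irreducible appears with multiplicity equal to its dimension. Check: dim(rho_reg) = sum d_i^2 = 1 + 1 + 1 + 1 + 1 + 1 + 1 + 1 + 1 + 1 + 1 + 1 + 1 + 1 + 1 + 9 + 9 + 9 + 9 + 9 = 60 = |G|.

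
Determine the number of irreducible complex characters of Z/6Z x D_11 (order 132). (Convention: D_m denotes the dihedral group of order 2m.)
42

Proof sketch: The number of irreducible complex representations of a finite group equals its number of conjugacy classes. For a direct product, #classes(G x H) = #classes(G) * #classes(H). Z/6Z has 6 classes (abelian), D_11 has 7 classes, so 6 * 7 = 42, so Z/6Z x D_11 (order 132) has exactly 42 irreducible complex representations.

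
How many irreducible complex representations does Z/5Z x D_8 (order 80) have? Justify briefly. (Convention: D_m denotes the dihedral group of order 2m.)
35

Solution. The number of irreducible complex representations of a finite group equals its number of conjugacy classes. For a direct product, #classes(G x H) = #classes(G) * #classes(H). Z/5Z has 5 classes (abelian), D_8 has 7 classes, so 5 * 7 = 35, so Z/5Z x D_8 (order 80) has exactly 35 irreducible complex representations.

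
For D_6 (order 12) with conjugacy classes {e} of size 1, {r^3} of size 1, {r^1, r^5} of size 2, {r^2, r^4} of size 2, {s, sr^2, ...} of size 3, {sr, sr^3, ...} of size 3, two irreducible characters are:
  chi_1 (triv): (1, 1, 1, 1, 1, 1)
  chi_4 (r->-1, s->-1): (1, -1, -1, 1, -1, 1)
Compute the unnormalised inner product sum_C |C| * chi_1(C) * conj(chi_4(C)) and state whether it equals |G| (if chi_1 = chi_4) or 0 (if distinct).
Sum = 0; so <chi_1, chi_4> = 0 (distinct irreducibles are orthogonal).

Proof sketch: Compute term by term over conjugacy classes (|C| * chi_1(C) * conj(chi_4(C))):
  1*(1)*conj(1) + 1*(1)*conj(-1) + 2*(1)*conj(-1) + 2*(1)*conj(1) + 3*(1)*conj(-1) + 3*(1)*conj(1)
  = (1) + (-1) + (-2) + (2) + (-3) + (3)
  = 0.
Dividing by |G| = 12 gives 0/12 = 0, matching the row-orthogonality relation <chi_1, chi_4> = [chi_1 = chi_4].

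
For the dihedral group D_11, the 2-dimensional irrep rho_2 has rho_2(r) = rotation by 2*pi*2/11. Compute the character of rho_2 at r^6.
chi_{rho_2}(r^6) = 2*cos(2*pi*2*6/11) = 2*cos(24*pi/11)

Justification: rho_2(r^6) is rotation by angle 2*pi*2*6/11, whose trace is 2*cos(2*pi*2*6/11) = 2*cos(24*pi/11).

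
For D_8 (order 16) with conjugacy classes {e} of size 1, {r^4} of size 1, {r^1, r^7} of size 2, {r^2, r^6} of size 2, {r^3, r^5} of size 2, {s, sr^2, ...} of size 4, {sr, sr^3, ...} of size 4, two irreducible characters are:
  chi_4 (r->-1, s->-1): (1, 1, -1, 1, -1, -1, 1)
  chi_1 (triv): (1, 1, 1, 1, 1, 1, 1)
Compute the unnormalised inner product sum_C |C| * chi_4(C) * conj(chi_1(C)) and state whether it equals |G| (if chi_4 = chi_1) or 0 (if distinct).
Sum = 0; so <chi_4, chi_1> = 0 (distinct irreducibles are orthogonal).

Reasoning: Compute term by term over conjugacy classes (|C| * chi_4(C) * conj(chi_1(C))):
  1*(1)*conj(1) + 1*(1)*conj(1) + 2*(-1)*conj(1) + 2*(1)*conj(1) + 2*(-1)*conj(1) + 4*(-1)*conj(1) + 4*(1)*conj(1)
  = (1) + (1) + (-2) + (2) + (-2) + (-4) + (4)
  = 0.
Dividing by |G| = 16 gives 0/16 = 0, matching the row-orthogonality relation <chi_4, chi_1> = [chi_4 = chi_1].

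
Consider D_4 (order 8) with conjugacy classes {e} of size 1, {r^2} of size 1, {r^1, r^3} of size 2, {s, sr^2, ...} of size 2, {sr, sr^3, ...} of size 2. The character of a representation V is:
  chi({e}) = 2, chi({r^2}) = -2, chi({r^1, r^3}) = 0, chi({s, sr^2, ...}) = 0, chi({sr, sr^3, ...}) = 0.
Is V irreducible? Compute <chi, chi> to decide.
Irreducible: <chi, chi> = 1.

Derivation: <chi, chi> = (1/|G|) sum_C |C| * |chi(C)|^2 = (1/8)[1*|2|^2 + 1*|-2|^2 + 2*|0|^2 + 2*|0|^2 + 2*|0|^2]
  = (1/8)[(4) + (4) + (0) + (0) + (0)] = 8/8 = 1.
A character is irreducible iff <chi, chi> = 1, so this representation is irreducible.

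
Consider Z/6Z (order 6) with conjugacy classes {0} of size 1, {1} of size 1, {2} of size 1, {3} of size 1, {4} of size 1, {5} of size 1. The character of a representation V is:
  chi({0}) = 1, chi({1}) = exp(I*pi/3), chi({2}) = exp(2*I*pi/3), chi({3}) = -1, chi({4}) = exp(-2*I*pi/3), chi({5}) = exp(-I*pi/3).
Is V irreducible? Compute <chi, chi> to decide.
Irreducible: <chi, chi> = 1.

<chi, chi> = (1/|G|) sum_C |C| * |chi(C)|^2 = (1/6)[1*|1|^2 + 1*|exp(I*pi/3)|^2 + 1*|exp(2*I*pi/3)|^2 + 1*|-1|^2 + 1*|exp(-2*I*pi/3)|^2 + 1*|exp(-I*pi/3)|^2]
  = (1/6)[(1) + (1) + (1) + (1) + (1) + (1)] = 6/6 = 1.
(Exp terms are combined using exp(i*s)*conj(exp(i*t)) = exp(i*(s-t)), and sums of them are collapsed using the identity that for every m > 1 the m distinct m-th roots of unity sum to 0, e.g. 1 + exp(2*I*pi/3) + exp(-2*I*pi/3) = 0.)
A character is irreducible iff <chi, chi> = 1, so this representation is irreducible.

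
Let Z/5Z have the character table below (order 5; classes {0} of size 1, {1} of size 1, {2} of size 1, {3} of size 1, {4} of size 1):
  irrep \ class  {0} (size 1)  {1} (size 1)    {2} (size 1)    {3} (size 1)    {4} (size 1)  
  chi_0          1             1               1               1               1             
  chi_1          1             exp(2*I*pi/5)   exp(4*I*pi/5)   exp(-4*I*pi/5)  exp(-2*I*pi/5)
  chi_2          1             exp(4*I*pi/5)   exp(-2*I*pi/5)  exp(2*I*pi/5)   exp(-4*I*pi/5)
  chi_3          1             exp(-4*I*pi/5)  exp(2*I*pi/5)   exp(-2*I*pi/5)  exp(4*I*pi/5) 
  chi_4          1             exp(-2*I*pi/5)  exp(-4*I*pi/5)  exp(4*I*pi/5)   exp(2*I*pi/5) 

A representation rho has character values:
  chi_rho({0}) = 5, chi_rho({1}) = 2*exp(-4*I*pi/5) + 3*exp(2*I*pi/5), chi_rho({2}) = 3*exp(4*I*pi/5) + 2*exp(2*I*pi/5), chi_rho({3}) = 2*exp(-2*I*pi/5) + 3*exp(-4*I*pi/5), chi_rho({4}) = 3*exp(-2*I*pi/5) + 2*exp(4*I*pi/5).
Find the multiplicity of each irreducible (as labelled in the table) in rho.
Multiplicities: chi_0: 0, chi_1: 3, chi_2: 0, chi_3: 2, chi_4: 0.

Solution. Use <chi_rho, chi> = (1/|G|) sum_C |C| * chi_rho(C) * conj(chi(C)) with |G| = 5 for each irreducible chi in the table:
  <chi_rho, chi_0> = (1/5)[1*(5)*conj(1) + 1*(2*exp(-4*I*pi/5) + 3*exp(2*I*pi/5))*conj(1) + 1*(3*exp(4*I*pi/5) + 2*exp(2*I*pi/5))*conj(1) + 1*(2*exp(-2*I*pi/5) + 3*exp(-4*I*pi/5))*conj(1) + 1*(3*exp(-2*I*pi/5) + 2*exp(4*I*pi/5))*conj(1)]
      = (1/5)[(5) + (2*exp(-4*I*pi/5) + 3*exp(2*I*pi/5)) + (3*exp(4*I*pi/5) + 2*exp(2*I*pi/5)) + (2*exp(-2*I*pi/5) + 3*exp(-4*I*pi/5)) + (3*exp(-2*I*pi/5) + 2*exp(4*I*pi/5))] = 0/5 = 0
  <chi_rho, chi_1> = (1/5)[1*(5)*conj(1) + 1*(2*exp(-4*I*pi/5) + 3*exp(2*I*pi/5))*conj(exp(2*I*pi/5)) + 1*(3*exp(4*I*pi/5) + 2*exp(2*I*pi/5))*conj(exp(4*I*pi/5)) + 1*(2*exp(-2*I*pi/5) + 3*exp(-4*I*pi/5))*conj(exp(-4*I*pi/5)) + 1*(3*exp(-2*I*pi/5) + 2*exp(4*I*pi/5))*conj(exp(-2*I*pi/5))]
      = (1/5)[(5) + (3 + 2*exp(4*I*pi/5)) + (3 + 2*exp(-2*I*pi/5)) + (3 + 2*exp(2*I*pi/5)) + (3 + 2*exp(-4*I*pi/5))] = 15/5 = 3
  <chi_rho, chi_2> = (1/5)[1*(5)*conj(1) + 1*(2*exp(-4*I*pi/5) + 3*exp(2*I*pi/5))*conj(exp(4*I*pi/5)) + 1*(3*exp(4*I*pi/5) + 2*exp(2*I*pi/5))*conj(exp(-2*I*pi/5)) + 1*(2*exp(-2*I*pi/5) + 3*exp(-4*I*pi/5))*conj(exp(2*I*pi/5)) + 1*(3*exp(-2*I*pi/5) + 2*exp(4*I*pi/5))*conj(exp(-4*I*pi/5))]
      = (1/5)[(5) + (3*exp(-2*I*pi/5) + 2*exp(2*I*pi/5)) + (3*exp(-4*I*pi/5) + 2*exp(4*I*pi/5)) + (2*exp(-4*I*pi/5) + 3*exp(4*I*pi/5)) + (2*exp(-2*I*pi/5) + 3*exp(2*I*pi/5))] = 0/5 = 0
  <chi_rho, chi_3> = (1/5)[1*(5)*conj(1) + 1*(2*exp(-4*I*pi/5) + 3*exp(2*I*pi/5))*conj(exp(-4*I*pi/5)) + 1*(3*exp(4*I*pi/5) + 2*exp(2*I*pi/5))*conj(exp(2*I*pi/5)) + 1*(2*exp(-2*I*pi/5) + 3*exp(-4*I*pi/5))*conj(exp(-2*I*pi/5)) + 1*(3*exp(-2*I*pi/5) + 2*exp(4*I*pi/5))*conj(exp(4*I*pi/5))]
      = (1/5)[(5) + (2 + 3*exp(-4*I*pi/5)) + (2 + 3*exp(2*I*pi/5)) + (2 + 3*exp(-2*I*pi/5)) + (2 + 3*exp(4*I*pi/5))] = 10/5 = 2
  <chi_rho, chi_4> = (1/5)[1*(5)*conj(1) + 1*(2*exp(-4*I*pi/5) + 3*exp(2*I*pi/5))*conj(exp(-2*I*pi/5)) + 1*(3*exp(4*I*pi/5) + 2*exp(2*I*pi/5))*conj(exp(-4*I*pi/5)) + 1*(2*exp(-2*I*pi/5) + 3*exp(-4*I*pi/5))*conj(exp(4*I*pi/5)) + 1*(3*exp(-2*I*pi/5) + 2*exp(4*I*pi/5))*conj(exp(2*I*pi/5))]
      = (1/5)[(5) + (2*exp(-2*I*pi/5) + 3*exp(4*I*pi/5)) + (3*exp(-2*I*pi/5) + 2*exp(-4*I*pi/5)) + (2*exp(4*I*pi/5) + 3*exp(2*I*pi/5)) + (3*exp(-4*I*pi/5) + 2*exp(2*I*pi/5))] = 0/5 = 0
(Exp terms are combined using exp(i*s)*conj(exp(i*t)) = exp(i*(s-t)), and sums of them are collapsed using the identity that for every m > 1 the m distinct m-th roots of unity sum to 0, e.g. 1 + exp(2*I*pi/3) + exp(-2*I*pi/3) = 0.)
Dimension check: dim(rho) = sum (mult * dim) = 0*1 + 3*1 + 0*1 + 2*1 + 0*1 = 5 = chi_rho(e) = 5.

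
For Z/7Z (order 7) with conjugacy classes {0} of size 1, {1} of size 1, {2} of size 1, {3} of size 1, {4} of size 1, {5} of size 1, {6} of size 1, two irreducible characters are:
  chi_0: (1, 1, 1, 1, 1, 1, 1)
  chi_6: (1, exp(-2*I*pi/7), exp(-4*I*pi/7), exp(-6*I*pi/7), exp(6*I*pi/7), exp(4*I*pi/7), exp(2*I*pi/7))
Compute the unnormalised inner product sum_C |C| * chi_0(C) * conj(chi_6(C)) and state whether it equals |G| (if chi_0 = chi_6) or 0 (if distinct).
Sum = 0; so <chi_0, chi_6> = 0 (distinct irreducibles are orthogonal).

Justification: Compute term by term over conjugacy classes (|C| * chi_0(C) * conj(chi_6(C))):
  1*(1)*conj(1) + 1*(1)*conj(exp(-2*I*pi/7)) + 1*(1)*conj(exp(-4*I*pi/7)) + 1*(1)*conj(exp(-6*I*pi/7)) + 1*(1)*conj(exp(6*I*pi/7)) + 1*(1)*conj(exp(4*I*pi/7)) + 1*(1)*conj(exp(2*I*pi/7))
  = (1) + (exp(2*I*pi/7)) + (exp(4*I*pi/7)) + (exp(6*I*pi/7)) + (exp(-6*I*pi/7)) + (exp(-4*I*pi/7)) + (exp(-2*I*pi/7))
  = 0.
(Exp terms are combined using exp(i*s)*conj(exp(i*t)) = exp(i*(s-t)), and sums of them are collapsed using the identity that for every m > 1 the m distinct m-th roots of unity sum to 0, e.g. 1 + exp(2*I*pi/3) + exp(-2*I*pi/3) = 0.)
Dividing by |G| = 7 gives 0/7 = 0, matching the row-orthogonality relation <chi_0, chi_6> = [chi_0 = chi_6].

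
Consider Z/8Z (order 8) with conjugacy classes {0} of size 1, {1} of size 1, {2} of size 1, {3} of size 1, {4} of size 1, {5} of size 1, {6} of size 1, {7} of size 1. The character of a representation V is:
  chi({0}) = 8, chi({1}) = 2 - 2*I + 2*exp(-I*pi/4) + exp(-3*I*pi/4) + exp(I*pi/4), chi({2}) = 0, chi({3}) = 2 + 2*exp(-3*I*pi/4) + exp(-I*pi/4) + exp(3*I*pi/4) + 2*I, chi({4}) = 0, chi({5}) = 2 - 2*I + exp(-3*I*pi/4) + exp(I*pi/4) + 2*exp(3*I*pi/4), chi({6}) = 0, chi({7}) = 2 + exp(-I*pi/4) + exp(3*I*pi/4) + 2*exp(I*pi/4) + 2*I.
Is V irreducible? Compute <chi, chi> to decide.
Not irreducible (reducible): <chi, chi> = 14 > 1.

Why: <chi, chi> = (1/|G|) sum_C |C| * |chi(C)|^2 = (1/8)[1*|8|^2 + 1*|2 - 2*I + 2*exp(-I*pi/4) + exp(-3*I*pi/4) + exp(I*pi/4)|^2 + 1*|0|^2 + 1*|2 + 2*exp(-3*I*pi/4) + exp(-I*pi/4) + exp(3*I*pi/4) + 2*I|^2 + 1*|0|^2 + 1*|2 - 2*I + exp(-3*I*pi/4) + exp(I*pi/4) + 2*exp(3*I*pi/4)|^2 + 1*|0|^2 + 1*|2 + exp(-I*pi/4) + exp(3*I*pi/4) + 2*exp(I*pi/4) + 2*I|^2]
  = (1/8)[(64) + (12 + 8*exp(-I*pi/4) + 8*exp(I*pi/4)) + (0) + (12 + 8*exp(-3*I*pi/4) + 8*exp(3*I*pi/4)) + (0) + (12 + 8*exp(-3*I*pi/4) + 8*exp(3*I*pi/4)) + (0) + (12 + 8*exp(-I*pi/4) + 8*exp(I*pi/4))] = 112/8 = 14.
(Exp terms are combined using exp(i*s)*conj(exp(i*t)) = exp(i*(s-t)), and sums of them are collapsed using the identity that for every m > 1 the m distinct m-th roots of unity sum to 0, e.g. 1 + exp(2*I*pi/3) + exp(-2*I*pi/3) = 0.)
A character is irreducible iff <chi, chi> = 1, so this representation is reducible.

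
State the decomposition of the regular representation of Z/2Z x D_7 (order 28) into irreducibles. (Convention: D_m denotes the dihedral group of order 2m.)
Each irreducible V_i of dimension d_i appears with multiplicity d_i, i.e. rho_reg = (direct sum over all irreducibles V_i) d_i V_i. The irreducible dimensions for Z/2Z x D_7 are 1, 1, 1, 1, 2, 2, 2, 2, 2, 2: 4 irreducibles of dimension 1, each with multiplicity 1; 6 irreducibles of dimension 2, each with multiplicity 2. Total dimension 4*1*1 + 6*2*2 = 28 = |G|.

Details: General theorem: in the regular representation of a finite group G, each irreducible appears with multiplicity equal to its dimension. Check: dim(rho_reg) = sum d_i^2 = 1 + 1 + 1 + 1 + 4 + 4 + 4 + 4 + 4 + 4 = 28 = |G|.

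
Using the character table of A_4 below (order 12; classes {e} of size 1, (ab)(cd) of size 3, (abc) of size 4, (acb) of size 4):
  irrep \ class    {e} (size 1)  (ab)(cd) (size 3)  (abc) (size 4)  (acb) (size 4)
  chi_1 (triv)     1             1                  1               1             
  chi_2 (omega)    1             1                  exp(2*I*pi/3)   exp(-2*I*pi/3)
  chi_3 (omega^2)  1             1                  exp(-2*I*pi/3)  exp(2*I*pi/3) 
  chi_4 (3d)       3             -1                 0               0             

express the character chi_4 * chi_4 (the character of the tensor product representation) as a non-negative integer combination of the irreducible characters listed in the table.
chi_4 tensor chi_4 = chi_1 + chi_2 + chi_3 + 2*chi_4 (all other irreducibles have multiplicity 0).

Derivation: The character of a tensor product is the pointwise product (chi_4 * chi_4)(C) = chi_4(C) * chi_4(C):
  {e}: (3)*(3), (ab)(cd): (-1)*(-1), (abc): (0)*(0), (acb): (0)*(0)
so (chi_4 * chi_4) takes values
  {e} -> 9, (ab)(cd) -> 1, (abc) -> 0, (acb) -> 0.
Now take the inner product of this character with each irreducible chi from the table, <chi_4*chi_4, chi> = (1/12) sum_C |C| (chi_4*chi_4)(C) conj(chi(C)):
  <chi_4*chi_4, chi_1> = (1/12)[1*(9)*conj(1) + 3*(1)*conj(1) + 4*(0)*conj(1) + 4*(0)*conj(1)]
      = (1/12)[(9) + (3) + (0) + (0)] = 12/12 = 1
  <chi_4*chi_4, chi_2> = (1/12)[1*(9)*conj(1) + 3*(1)*conj(1) + 4*(0)*conj(exp(2*I*pi/3)) + 4*(0)*conj(exp(-2*I*pi/3))]
      = (1/12)[(9) + (3) + (0) + (0)] = 12/12 = 1
  <chi_4*chi_4, chi_3> = (1/12)[1*(9)*conj(1) + 3*(1)*conj(1) + 4*(0)*conj(exp(-2*I*pi/3)) + 4*(0)*conj(exp(2*I*pi/3))]
      = (1/12)[(9) + (3) + (0) + (0)] = 12/12 = 1
  <chi_4*chi_4, chi_4> = (1/12)[1*(9)*conj(3) + 3*(1)*conj(-1) + 4*(0)*conj(0) + 4*(0)*conj(0)]
      = (1/12)[(27) + (-3) + (0) + (0)] = 24/12 = 2
(Exp terms are combined using exp(i*s)*conj(exp(i*t)) = exp(i*(s-t)), and sums of them are collapsed using the identity that for every m > 1 the m distinct m-th roots of unity sum to 0, e.g. 1 + exp(2*I*pi/3) + exp(-2*I*pi/3) = 0.)
Hence the multiplicities are chi_1: 1, chi_2: 1, chi_3: 1, chi_4: 2. Dimension check: dim(chi_4)*dim(chi_4) = 3*3 = 9 and sum (mult * dim) = 1*1 + 1*1 + 1*1 + 2*3 = 9.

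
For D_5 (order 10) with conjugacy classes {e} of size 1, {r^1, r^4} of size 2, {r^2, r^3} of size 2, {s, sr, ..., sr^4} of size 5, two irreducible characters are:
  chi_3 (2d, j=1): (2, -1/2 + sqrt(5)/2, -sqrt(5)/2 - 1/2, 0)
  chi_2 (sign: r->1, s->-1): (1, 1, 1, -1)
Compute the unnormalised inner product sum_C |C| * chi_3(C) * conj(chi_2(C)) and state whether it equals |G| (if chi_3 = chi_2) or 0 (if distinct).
Sum = 0; so <chi_3, chi_2> = 0 (distinct irreducibles are orthogonal).

Details: Compute term by term over conjugacy classes (|C| * chi_3(C) * conj(chi_2(C))):
  1*(2)*conj(1) + 2*(-1/2 + sqrt(5)/2)*conj(1) + 2*(-sqrt(5)/2 - 1/2)*conj(1) + 5*(0)*conj(-1)
  = (2) + (-1 + sqrt(5)) + (-sqrt(5) - 1) + (0)
  = 0.
Dividing by |G| = 10 gives 0/10 = 0, matching the row-orthogonality relation <chi_3, chi_2> = [chi_3 = chi_2].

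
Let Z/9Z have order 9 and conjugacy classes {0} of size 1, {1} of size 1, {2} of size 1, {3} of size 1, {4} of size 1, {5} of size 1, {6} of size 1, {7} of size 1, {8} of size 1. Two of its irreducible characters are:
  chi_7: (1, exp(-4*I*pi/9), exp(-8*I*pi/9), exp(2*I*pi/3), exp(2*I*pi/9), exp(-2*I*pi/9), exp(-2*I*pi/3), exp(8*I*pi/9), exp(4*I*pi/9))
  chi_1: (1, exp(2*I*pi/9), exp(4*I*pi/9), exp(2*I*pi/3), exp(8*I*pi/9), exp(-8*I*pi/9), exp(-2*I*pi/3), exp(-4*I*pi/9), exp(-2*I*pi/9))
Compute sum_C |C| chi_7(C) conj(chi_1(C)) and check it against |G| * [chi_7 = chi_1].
Sum = 0; so <chi_7, chi_1> = 0 (distinct irreducibles are orthogonal).

Justification: Compute term by term over conjugacy classes (|C| * chi_7(C) * conj(chi_1(C))):
  1*(1)*conj(1) + 1*(exp(-4*I*pi/9))*conj(exp(2*I*pi/9)) + 1*(exp(-8*I*pi/9))*conj(exp(4*I*pi/9)) + 1*(exp(2*I*pi/3))*conj(exp(2*I*pi/3)) + 1*(exp(2*I*pi/9))*conj(exp(8*I*pi/9)) + 1*(exp(-2*I*pi/9))*conj(exp(-8*I*pi/9)) + 1*(exp(-2*I*pi/3))*conj(exp(-2*I*pi/3)) + 1*(exp(8*I*pi/9))*conj(exp(-4*I*pi/9)) + 1*(exp(4*I*pi/9))*conj(exp(-2*I*pi/9))
  = (1) + (exp(-2*I*pi/3)) + (exp(2*I*pi/3)) + (1) + (exp(-2*I*pi/3)) + (exp(2*I*pi/3)) + (1) + (exp(-2*I*pi/3)) + (exp(2*I*pi/3))
  = 0.
(Exp terms are combined using exp(i*s)*conj(exp(i*t)) = exp(i*(s-t)), and sums of them are collapsed using the identity that for every m > 1 the m distinct m-th roots of unity sum to 0, e.g. 1 + exp(2*I*pi/3) + exp(-2*I*pi/3) = 0.)
Dividing by |G| = 9 gives 0/9 = 0, matching the row-orthogonality relation <chi_7, chi_1> = [chi_7 = chi_1].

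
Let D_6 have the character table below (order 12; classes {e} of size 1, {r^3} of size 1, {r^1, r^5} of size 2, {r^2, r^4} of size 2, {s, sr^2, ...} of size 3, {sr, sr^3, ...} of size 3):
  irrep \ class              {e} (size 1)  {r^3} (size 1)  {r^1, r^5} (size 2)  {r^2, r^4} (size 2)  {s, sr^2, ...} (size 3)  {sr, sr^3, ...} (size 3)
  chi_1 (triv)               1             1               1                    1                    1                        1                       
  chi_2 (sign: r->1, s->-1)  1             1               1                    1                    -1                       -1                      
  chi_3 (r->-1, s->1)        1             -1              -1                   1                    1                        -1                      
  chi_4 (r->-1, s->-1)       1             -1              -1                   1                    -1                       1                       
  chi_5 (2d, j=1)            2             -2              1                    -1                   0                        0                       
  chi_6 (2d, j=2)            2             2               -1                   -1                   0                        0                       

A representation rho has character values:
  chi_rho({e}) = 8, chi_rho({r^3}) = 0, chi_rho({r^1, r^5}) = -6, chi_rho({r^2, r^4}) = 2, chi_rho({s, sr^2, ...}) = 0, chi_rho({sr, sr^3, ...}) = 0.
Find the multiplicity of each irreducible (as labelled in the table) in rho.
Multiplicities: chi_1: 0, chi_2: 0, chi_3: 2, chi_4: 2, chi_5: 0, chi_6: 2.

Justification: Use <chi_rho, chi> = (1/|G|) sum_C |C| * chi_rho(C) * conj(chi(C)) with |G| = 12 for each irreducible chi in the table:
  <chi_rho, chi_1> = (1/12)[1*(8)*conj(1) + 1*(0)*conj(1) + 2*(-6)*conj(1) + 2*(2)*conj(1) + 3*(0)*conj(1) + 3*(0)*conj(1)]
      = (1/12)[(8) + (0) + (-12) + (4) + (0) + (0)] = 0/12 = 0
  <chi_rho, chi_2> = (1/12)[1*(8)*conj(1) + 1*(0)*conj(1) + 2*(-6)*conj(1) + 2*(2)*conj(1) + 3*(0)*conj(-1) + 3*(0)*conj(-1)]
      = (1/12)[(8) + (0) + (-12) + (4) + (0) + (0)] = 0/12 = 0
  <chi_rho, chi_3> = (1/12)[1*(8)*conj(1) + 1*(0)*conj(-1) + 2*(-6)*conj(-1) + 2*(2)*conj(1) + 3*(0)*conj(1) + 3*(0)*conj(-1)]
      = (1/12)[(8) + (0) + (12) + (4) + (0) + (0)] = 24/12 = 2
  <chi_rho, chi_4> = (1/12)[1*(8)*conj(1) + 1*(0)*conj(-1) + 2*(-6)*conj(-1) + 2*(2)*conj(1) + 3*(0)*conj(-1) + 3*(0)*conj(1)]
      = (1/12)[(8) + (0) + (12) + (4) + (0) + (0)] = 24/12 = 2
  <chi_rho, chi_5> = (1/12)[1*(8)*conj(2) + 1*(0)*conj(-2) + 2*(-6)*conj(1) + 2*(2)*conj(-1) + 3*(0)*conj(0) + 3*(0)*conj(0)]
      = (1/12)[(16) + (0) + (-12) + (-4) + (0) + (0)] = 0/12 = 0
  <chi_rho, chi_6> = (1/12)[1*(8)*conj(2) + 1*(0)*conj(2) + 2*(-6)*conj(-1) + 2*(2)*conj(-1) + 3*(0)*conj(0) + 3*(0)*conj(0)]
      = (1/12)[(16) + (0) + (12) + (-4) + (0) + (0)] = 24/12 = 2
Dimension check: dim(rho) = sum (mult * dim) = 0*1 + 0*1 + 2*1 + 2*1 + 0*2 + 2*2 = 8 = chi_rho(e) = 8.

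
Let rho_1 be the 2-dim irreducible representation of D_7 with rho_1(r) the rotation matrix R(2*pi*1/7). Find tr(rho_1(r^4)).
chi_{rho_1}(r^4) = 2*cos(2*pi*1*4/7) = -2*cos(pi/7)

Justification: rho_1(r^4) is rotation by angle 2*pi*1*4/7, whose trace is 2*cos(2*pi*1*4/7) = -2*cos(pi/7).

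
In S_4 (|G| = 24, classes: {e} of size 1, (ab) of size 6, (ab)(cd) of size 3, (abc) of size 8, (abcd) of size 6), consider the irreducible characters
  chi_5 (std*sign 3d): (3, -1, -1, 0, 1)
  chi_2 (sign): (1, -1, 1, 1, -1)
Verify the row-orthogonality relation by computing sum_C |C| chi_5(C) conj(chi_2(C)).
Sum = 0; so <chi_5, chi_2> = 0 (distinct irreducibles are orthogonal).

Compute term by term over conjugacy classes (|C| * chi_5(C) * conj(chi_2(C))):
  1*(3)*conj(1) + 6*(-1)*conj(-1) + 3*(-1)*conj(1) + 8*(0)*conj(1) + 6*(1)*conj(-1)
  = (3) + (6) + (-3) + (0) + (-6)
  = 0.
Dividing by |G| = 24 gives 0/24 = 0, matching the row-orthogonality relation <chi_5, chi_2> = [chi_5 = chi_2].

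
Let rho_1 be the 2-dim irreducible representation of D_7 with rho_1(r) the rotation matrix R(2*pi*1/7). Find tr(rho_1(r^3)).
chi_{rho_1}(r^3) = 2*cos(2*pi*1*3/7) = -2*cos(pi/7)

Solution. rho_1(r^3) is rotation by angle 2*pi*1*3/7, whose trace is 2*cos(2*pi*1*3/7) = -2*cos(pi/7).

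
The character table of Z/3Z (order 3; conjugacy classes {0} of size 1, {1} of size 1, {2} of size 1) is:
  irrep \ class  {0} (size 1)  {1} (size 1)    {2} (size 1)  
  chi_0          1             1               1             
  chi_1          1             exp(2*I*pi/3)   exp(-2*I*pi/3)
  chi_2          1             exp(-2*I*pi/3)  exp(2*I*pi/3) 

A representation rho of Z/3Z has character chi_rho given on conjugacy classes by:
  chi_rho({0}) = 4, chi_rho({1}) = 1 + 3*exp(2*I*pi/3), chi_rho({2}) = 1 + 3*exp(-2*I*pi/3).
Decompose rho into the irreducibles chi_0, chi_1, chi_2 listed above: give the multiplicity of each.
Multiplicities: chi_0: 1, chi_1: 3, chi_2: 0.

Details: Use <chi_rho, chi> = (1/|G|) sum_C |C| * chi_rho(C) * conj(chi(C)) with |G| = 3 for each irreducible chi in the table:
  <chi_rho, chi_0> = (1/3)[1*(4)*conj(1) + 1*(1 + 3*exp(2*I*pi/3))*conj(1) + 1*(1 + 3*exp(-2*I*pi/3))*conj(1)]
      = (1/3)[(4) + (1 + 3*exp(2*I*pi/3)) + (1 + 3*exp(-2*I*pi/3))] = 3/3 = 1
  <chi_rho, chi_1> = (1/3)[1*(4)*conj(1) + 1*(1 + 3*exp(2*I*pi/3))*conj(exp(2*I*pi/3)) + 1*(1 + 3*exp(-2*I*pi/3))*conj(exp(-2*I*pi/3))]
      = (1/3)[(4) + (3 + exp(-2*I*pi/3)) + (3 + exp(2*I*pi/3))] = 9/3 = 3
  <chi_rho, chi_2> = (1/3)[1*(4)*conj(1) + 1*(1 + 3*exp(2*I*pi/3))*conj(exp(-2*I*pi/3)) + 1*(1 + 3*exp(-2*I*pi/3))*conj(exp(2*I*pi/3))]
      = (1/3)[(4) + (3*exp(-2*I*pi/3) + exp(2*I*pi/3)) + (exp(-2*I*pi/3) + 3*exp(2*I*pi/3))] = 0/3 = 0
(Exp terms are combined using exp(i*s)*conj(exp(i*t)) = exp(i*(s-t)), and sums of them are collapsed using the identity that for every m > 1 the m distinct m-th roots of unity sum to 0, e.g. 1 + exp(2*I*pi/3) + exp(-2*I*pi/3) = 0.)
Dimension check: dim(rho) = sum (mult * dim) = 1*1 + 3*1 + 0*1 = 4 = chi_rho(e) = 4.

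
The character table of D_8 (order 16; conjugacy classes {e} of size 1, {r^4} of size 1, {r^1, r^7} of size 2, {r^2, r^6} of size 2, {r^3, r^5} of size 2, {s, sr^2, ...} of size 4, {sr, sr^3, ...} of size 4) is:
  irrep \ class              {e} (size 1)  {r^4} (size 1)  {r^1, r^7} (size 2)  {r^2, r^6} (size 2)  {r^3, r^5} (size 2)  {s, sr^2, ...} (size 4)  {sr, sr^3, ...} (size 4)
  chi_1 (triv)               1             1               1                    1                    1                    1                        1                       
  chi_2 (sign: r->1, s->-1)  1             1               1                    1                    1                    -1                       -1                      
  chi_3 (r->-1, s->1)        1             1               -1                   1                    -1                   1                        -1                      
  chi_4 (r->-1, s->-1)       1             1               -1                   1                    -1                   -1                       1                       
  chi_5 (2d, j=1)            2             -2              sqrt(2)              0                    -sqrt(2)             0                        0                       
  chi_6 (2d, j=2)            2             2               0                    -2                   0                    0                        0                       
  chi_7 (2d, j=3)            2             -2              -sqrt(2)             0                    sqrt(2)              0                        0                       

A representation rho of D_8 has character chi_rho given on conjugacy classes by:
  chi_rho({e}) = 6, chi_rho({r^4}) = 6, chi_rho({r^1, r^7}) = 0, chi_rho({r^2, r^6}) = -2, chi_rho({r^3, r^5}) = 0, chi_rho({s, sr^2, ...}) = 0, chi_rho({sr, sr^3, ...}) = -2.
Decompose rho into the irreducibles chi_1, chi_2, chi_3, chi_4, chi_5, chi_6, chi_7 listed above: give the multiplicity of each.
Multiplicities: chi_1: 0, chi_2: 1, chi_3: 1, chi_4: 0, chi_5: 0, chi_6: 2, chi_7: 0.

Explanation: Use <chi_rho, chi> = (1/|G|) sum_C |C| * chi_rho(C) * conj(chi(C)) with |G| = 16 for each irreducible chi in the table:
  <chi_rho, chi_1> = (1/16)[1*(6)*conj(1) + 1*(6)*conj(1) + 2*(0)*conj(1) + 2*(-2)*conj(1) + 2*(0)*conj(1) + 4*(0)*conj(1) + 4*(-2)*conj(1)]
      = (1/16)[(6) + (6) + (0) + (-4) + (0) + (0) + (-8)] = 0/16 = 0
  <chi_rho, chi_2> = (1/16)[1*(6)*conj(1) + 1*(6)*conj(1) + 2*(0)*conj(1) + 2*(-2)*conj(1) + 2*(0)*conj(1) + 4*(0)*conj(-1) + 4*(-2)*conj(-1)]
      = (1/16)[(6) + (6) + (0) + (-4) + (0) + (0) + (8)] = 16/16 = 1
  <chi_rho, chi_3> = (1/16)[1*(6)*conj(1) + 1*(6)*conj(1) + 2*(0)*conj(-1) + 2*(-2)*conj(1) + 2*(0)*conj(-1) + 4*(0)*conj(1) + 4*(-2)*conj(-1)]
      = (1/16)[(6) + (6) + (0) + (-4) + (0) + (0) + (8)] = 16/16 = 1
  <chi_rho, chi_4> = (1/16)[1*(6)*conj(1) + 1*(6)*conj(1) + 2*(0)*conj(-1) + 2*(-2)*conj(1) + 2*(0)*conj(-1) + 4*(0)*conj(-1) + 4*(-2)*conj(1)]
      = (1/16)[(6) + (6) + (0) + (-4) + (0) + (0) + (-8)] = 0/16 = 0
  <chi_rho, chi_5> = (1/16)[1*(6)*conj(2) + 1*(6)*conj(-2) + 2*(0)*conj(sqrt(2)) + 2*(-2)*conj(0) + 2*(0)*conj(-sqrt(2)) + 4*(0)*conj(0) + 4*(-2)*conj(0)]
      = (1/16)[(12) + (-12) + (0) + (0) + (0) + (0) + (0)] = 0/16 = 0
  <chi_rho, chi_6> = (1/16)[1*(6)*conj(2) + 1*(6)*conj(2) + 2*(0)*conj(0) + 2*(-2)*conj(-2) + 2*(0)*conj(0) + 4*(0)*conj(0) + 4*(-2)*conj(0)]
      = (1/16)[(12) + (12) + (0) + (8) + (0) + (0) + (0)] = 32/16 = 2
  <chi_rho, chi_7> = (1/16)[1*(6)*conj(2) + 1*(6)*conj(-2) + 2*(0)*conj(-sqrt(2)) + 2*(-2)*conj(0) + 2*(0)*conj(sqrt(2)) + 4*(0)*conj(0) + 4*(-2)*conj(0)]
      = (1/16)[(12) + (-12) + (0) + (0) + (0) + (0) + (0)] = 0/16 = 0
Dimension check: dim(rho) = sum (mult * dim) = 0*1 + 1*1 + 1*1 + 0*1 + 0*2 + 2*2 + 0*2 = 6 = chi_rho(e) = 6.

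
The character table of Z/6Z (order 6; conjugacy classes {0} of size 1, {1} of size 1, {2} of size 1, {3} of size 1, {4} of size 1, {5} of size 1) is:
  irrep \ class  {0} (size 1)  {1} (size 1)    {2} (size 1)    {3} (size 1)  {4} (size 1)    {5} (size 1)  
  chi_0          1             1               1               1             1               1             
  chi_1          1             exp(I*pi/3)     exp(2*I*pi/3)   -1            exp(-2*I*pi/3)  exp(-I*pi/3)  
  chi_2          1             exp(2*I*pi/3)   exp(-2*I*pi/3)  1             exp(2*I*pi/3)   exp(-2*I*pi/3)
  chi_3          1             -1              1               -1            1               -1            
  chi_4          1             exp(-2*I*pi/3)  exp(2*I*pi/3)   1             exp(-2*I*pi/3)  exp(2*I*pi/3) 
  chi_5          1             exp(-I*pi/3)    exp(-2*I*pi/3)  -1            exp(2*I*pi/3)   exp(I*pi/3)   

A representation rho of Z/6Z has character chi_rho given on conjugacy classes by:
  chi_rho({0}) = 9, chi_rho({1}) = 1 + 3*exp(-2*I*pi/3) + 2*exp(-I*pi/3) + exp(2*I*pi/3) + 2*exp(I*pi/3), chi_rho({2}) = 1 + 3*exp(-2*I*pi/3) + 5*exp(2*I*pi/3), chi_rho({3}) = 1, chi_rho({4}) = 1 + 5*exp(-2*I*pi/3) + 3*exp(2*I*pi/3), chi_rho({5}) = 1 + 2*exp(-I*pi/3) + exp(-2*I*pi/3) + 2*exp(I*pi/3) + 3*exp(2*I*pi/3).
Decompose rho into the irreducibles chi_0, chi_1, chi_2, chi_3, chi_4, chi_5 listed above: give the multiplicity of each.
Multiplicities: chi_0: 1, chi_1: 2, chi_2: 1, chi_3: 0, chi_4: 3, chi_5: 2.

Explanation: Use <chi_rho, chi> = (1/|G|) sum_C |C| * chi_rho(C) * conj(chi(C)) with |G| = 6 for each irreducible chi in the table:
  <chi_rho, chi_0> = (1/6)[1*(9)*conj(1) + 1*(1 + 3*exp(-2*I*pi/3) + 2*exp(-I*pi/3) + exp(2*I*pi/3) + 2*exp(I*pi/3))*conj(1) + 1*(1 + 3*exp(-2*I*pi/3) + 5*exp(2*I*pi/3))*conj(1) + 1*(1)*conj(1) + 1*(1 + 5*exp(-2*I*pi/3) + 3*exp(2*I*pi/3))*conj(1) + 1*(1 + 2*exp(-I*pi/3) + exp(-2*I*pi/3) + 2*exp(I*pi/3) + 3*exp(2*I*pi/3))*conj(1)]
      = (1/6)[(9) + (1 + 3*exp(-2*I*pi/3) + 2*exp(-I*pi/3) + exp(2*I*pi/3) + 2*exp(I*pi/3)) + (1 + 3*exp(-2*I*pi/3) + 5*exp(2*I*pi/3)) + (1) + (1 + 5*exp(-2*I*pi/3) + 3*exp(2*I*pi/3)) + (1 + 2*exp(-I*pi/3) + exp(-2*I*pi/3) + 2*exp(I*pi/3) + 3*exp(2*I*pi/3))] = 6/6 = 1
  <chi_rho, chi_1> = (1/6)[1*(9)*conj(1) + 1*(1 + 3*exp(-2*I*pi/3) + 2*exp(-I*pi/3) + exp(2*I*pi/3) + 2*exp(I*pi/3))*conj(exp(I*pi/3)) + 1*(1 + 3*exp(-2*I*pi/3) + 5*exp(2*I*pi/3))*conj(exp(2*I*pi/3)) + 1*(1)*conj(-1) + 1*(1 + 5*exp(-2*I*pi/3) + 3*exp(2*I*pi/3))*conj(exp(-2*I*pi/3)) + 1*(1 + 2*exp(-I*pi/3) + exp(-2*I*pi/3) + 2*exp(I*pi/3) + 3*exp(2*I*pi/3))*conj(exp(-I*pi/3))]
      = (1/6)[(9) + (-1 + 2*exp(-2*I*pi/3) + exp(-I*pi/3) + exp(I*pi/3)) + (5 + exp(-2*I*pi/3) + 3*exp(2*I*pi/3)) + (-1) + (5 + 3*exp(-2*I*pi/3) + exp(2*I*pi/3)) + (-1 + exp(-I*pi/3) + exp(I*pi/3) + 2*exp(2*I*pi/3))] = 12/6 = 2
  <chi_rho, chi_2> = (1/6)[1*(9)*conj(1) + 1*(1 + 3*exp(-2*I*pi/3) + 2*exp(-I*pi/3) + exp(2*I*pi/3) + 2*exp(I*pi/3))*conj(exp(2*I*pi/3)) + 1*(1 + 3*exp(-2*I*pi/3) + 5*exp(2*I*pi/3))*conj(exp(-2*I*pi/3)) + 1*(1)*conj(1) + 1*(1 + 5*exp(-2*I*pi/3) + 3*exp(2*I*pi/3))*conj(exp(2*I*pi/3)) + 1*(1 + 2*exp(-I*pi/3) + exp(-2*I*pi/3) + 2*exp(I*pi/3) + 3*exp(2*I*pi/3))*conj(exp(-2*I*pi/3))]
      = (1/6)[(9) + (-2) + (3 + 5*exp(-2*I*pi/3) + exp(2*I*pi/3)) + (1) + (3 + exp(-2*I*pi/3) + 5*exp(2*I*pi/3)) + (-2)] = 6/6 = 1
  <chi_rho, chi_3> = (1/6)[1*(9)*conj(1) + 1*(1 + 3*exp(-2*I*pi/3) + 2*exp(-I*pi/3) + exp(2*I*pi/3) + 2*exp(I*pi/3))*conj(-1) + 1*(1 + 3*exp(-2*I*pi/3) + 5*exp(2*I*pi/3))*conj(1) + 1*(1)*conj(-1) + 1*(1 + 5*exp(-2*I*pi/3) + 3*exp(2*I*pi/3))*conj(1) + 1*(1 + 2*exp(-I*pi/3) + exp(-2*I*pi/3) + 2*exp(I*pi/3) + 3*exp(2*I*pi/3))*conj(-1)]
      = (1/6)[(9) + (-1 - 2*exp(I*pi/3) - exp(2*I*pi/3) - 2*exp(-I*pi/3) - 3*exp(-2*I*pi/3)) + (1 + 3*exp(-2*I*pi/3) + 5*exp(2*I*pi/3)) + (-1) + (1 + 5*exp(-2*I*pi/3) + 3*exp(2*I*pi/3)) + (-1 - 3*exp(2*I*pi/3) - 2*exp(I*pi/3) - exp(-2*I*pi/3) - 2*exp(-I*pi/3))] = 0/6 = 0
  <chi_rho, chi_4> = (1/6)[1*(9)*conj(1) + 1*(1 + 3*exp(-2*I*pi/3) + 2*exp(-I*pi/3) + exp(2*I*pi/3) + 2*exp(I*pi/3))*conj(exp(-2*I*pi/3)) + 1*(1 + 3*exp(-2*I*pi/3) + 5*exp(2*I*pi/3))*conj(exp(2*I*pi/3)) + 1*(1)*conj(1) + 1*(1 + 5*exp(-2*I*pi/3) + 3*exp(2*I*pi/3))*conj(exp(-2*I*pi/3)) + 1*(1 + 2*exp(-I*pi/3) + exp(-2*I*pi/3) + 2*exp(I*pi/3) + 3*exp(2*I*pi/3))*conj(exp(2*I*pi/3))]
      = (1/6)[(9) + (1 + exp(-2*I*pi/3) + exp(2*I*pi/3) + 2*exp(I*pi/3)) + (5 + exp(-2*I*pi/3) + 3*exp(2*I*pi/3)) + (1) + (5 + 3*exp(-2*I*pi/3) + exp(2*I*pi/3)) + (1 + 2*exp(-I*pi/3) + exp(-2*I*pi/3) + exp(2*I*pi/3))] = 18/6 = 3
  <chi_rho, chi_5> = (1/6)[1*(9)*conj(1) + 1*(1 + 3*exp(-2*I*pi/3) + 2*exp(-I*pi/3) + exp(2*I*pi/3) + 2*exp(I*pi/3))*conj(exp(-I*pi/3)) + 1*(1 + 3*exp(-2*I*pi/3) + 5*exp(2*I*pi/3))*conj(exp(-2*I*pi/3)) + 1*(1)*conj(-1) + 1*(1 + 5*exp(-2*I*pi/3) + 3*exp(2*I*pi/3))*conj(exp(2*I*pi/3)) + 1*(1 + 2*exp(-I*pi/3) + exp(-2*I*pi/3) + 2*exp(I*pi/3) + 3*exp(2*I*pi/3))*conj(exp(I*pi/3))]
      = (1/6)[(9) + (2) + (3 + 5*exp(-2*I*pi/3) + exp(2*I*pi/3)) + (-1) + (3 + exp(-2*I*pi/3) + 5*exp(2*I*pi/3)) + (2)] = 12/6 = 2
(Exp terms are combined using exp(i*s)*conj(exp(i*t)) = exp(i*(s-t)), and sums of them are collapsed using the identity that for every m > 1 the m distinct m-th roots of unity sum to 0, e.g. 1 + exp(2*I*pi/3) + exp(-2*I*pi/3) = 0.)
Dimension check: dim(rho) = sum (mult * dim) = 1*1 + 2*1 + 1*1 + 0*1 + 3*1 + 2*1 = 9 = chi_rho(e) = 9.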